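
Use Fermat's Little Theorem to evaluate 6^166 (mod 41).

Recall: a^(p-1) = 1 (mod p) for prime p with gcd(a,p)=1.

Step 1: Since 41 is prime, by Fermat's Little Theorem: 6^40 = 1 (mod 41).
Step 2: Reduce exponent: 166 mod 40 = 6.
Step 3: So 6^166 = 6^6 (mod 41).
Step 4: 6^6 mod 41 = 39.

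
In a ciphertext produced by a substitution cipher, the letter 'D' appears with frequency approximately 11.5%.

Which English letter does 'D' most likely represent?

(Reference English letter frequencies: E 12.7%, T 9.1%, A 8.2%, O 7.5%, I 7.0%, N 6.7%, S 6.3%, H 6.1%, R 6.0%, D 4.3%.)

Step 1: The observed frequency is 11.5%.
Step 2: Compare with English frequencies:
  E: 12.7% (difference: 1.2%) <-- closest
  T: 9.1% (difference: 2.4%)
  A: 8.2% (difference: 3.3%)
  O: 7.5% (difference: 4.0%)
  I: 7.0% (difference: 4.5%)
  N: 6.7% (difference: 4.8%)
  S: 6.3% (difference: 5.2%)
  H: 6.1% (difference: 5.4%)
  R: 6.0% (difference: 5.5%)
  D: 4.3% (difference: 7.2%)
Step 3: 'D' most likely represents 'E' (frequency 12.7%).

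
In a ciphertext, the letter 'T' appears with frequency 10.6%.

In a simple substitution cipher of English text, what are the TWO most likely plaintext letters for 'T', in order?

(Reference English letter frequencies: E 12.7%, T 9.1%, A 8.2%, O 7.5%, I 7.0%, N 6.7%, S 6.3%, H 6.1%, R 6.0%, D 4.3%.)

Step 1: Observed frequency of 'T' is 10.6%.
Step 2: Compute distances to each reference frequency and sort:
  T (9.1%): difference = 1.5% <-- BEST
  E (12.7%): difference = 2.1% <-- RUNNER-UP
  A (8.2%): difference = 2.4%
  O (7.5%): difference = 3.1%
  I (7.0%): difference = 3.6%
Step 3: Most likely is 'T' (9.1%, diff 1.5%); second most likely is 'E' (12.7%, diff 2.1%).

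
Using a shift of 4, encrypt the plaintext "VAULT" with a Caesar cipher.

Step 1: For each letter, shift forward by 4 positions (mod 26).
  V (position 21) -> position (21+4) mod 26 = 25 -> Z
  A (position 0) -> position (0+4) mod 26 = 4 -> E
  U (position 20) -> position (20+4) mod 26 = 24 -> Y
  L (position 11) -> position (11+4) mod 26 = 15 -> P
  T (position 19) -> position (19+4) mod 26 = 23 -> X
Result: ZEYPX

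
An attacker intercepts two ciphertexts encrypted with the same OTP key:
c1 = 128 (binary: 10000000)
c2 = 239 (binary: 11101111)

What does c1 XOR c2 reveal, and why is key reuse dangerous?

Step 1: c1 XOR c2 = (m1 XOR k) XOR (m2 XOR k).
Step 2: By XOR associativity/commutativity: = m1 XOR m2 XOR k XOR k = m1 XOR m2.
Step 3: 10000000 XOR 11101111 = 01101111 = 111.
Step 4: The key cancels out! An attacker learns m1 XOR m2 = 111, revealing the relationship between plaintexts.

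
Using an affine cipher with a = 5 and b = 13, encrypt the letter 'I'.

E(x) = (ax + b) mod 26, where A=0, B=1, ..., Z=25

Step 1: Convert 'I' to number: x = 8.
Step 2: E(8) = (5 * 8 + 13) mod 26 = 53 mod 26 = 1.
Step 3: Convert 1 back to letter: B.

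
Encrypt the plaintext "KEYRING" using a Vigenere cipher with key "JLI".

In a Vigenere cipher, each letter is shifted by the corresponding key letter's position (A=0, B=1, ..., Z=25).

Step 1: Repeat key to match plaintext length:
  Plaintext: KEYRING
  Key:       JLIJLIJ
Step 2: Encrypt each letter:
  K(10) + J(9) = (10+9) mod 26 = 19 = T
  E(4) + L(11) = (4+11) mod 26 = 15 = P
  Y(24) + I(8) = (24+8) mod 26 = 6 = G
  R(17) + J(9) = (17+9) mod 26 = 0 = A
  I(8) + L(11) = (8+11) mod 26 = 19 = T
  N(13) + I(8) = (13+8) mod 26 = 21 = V
  G(6) + J(9) = (6+9) mod 26 = 15 = P
Ciphertext: TPGATVP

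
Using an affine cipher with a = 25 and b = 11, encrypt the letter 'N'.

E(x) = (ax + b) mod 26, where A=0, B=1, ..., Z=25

Step 1: Convert 'N' to number: x = 13.
Step 2: E(13) = (25 * 13 + 11) mod 26 = 336 mod 26 = 24.
Step 3: Convert 24 back to letter: Y.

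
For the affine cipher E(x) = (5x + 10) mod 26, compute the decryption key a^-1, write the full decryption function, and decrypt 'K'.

Step 1: Find a^-1, the modular inverse of 5 mod 26.
Step 2: We need 5 * a^-1 = 1 (mod 26).
Step 3: 5 * 21 = 105 = 4 * 26 + 1, so a^-1 = 21.
Step 4: D(y) = 21(y - 10) mod 26.
Step 5: Apply to 'K' (y = 10): D(10) = 21 * (10 - 10) mod 26 = 21 * 0 mod 26 = 0 -> 'A'.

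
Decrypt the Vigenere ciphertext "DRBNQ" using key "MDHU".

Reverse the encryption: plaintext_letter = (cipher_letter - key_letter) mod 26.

Step 1: Extend key: MDHUM
Step 2: Decrypt each letter (c - k) mod 26:
  D(3) - M(12) = (3-12) mod 26 = 17 = R
  R(17) - D(3) = (17-3) mod 26 = 14 = O
  B(1) - H(7) = (1-7) mod 26 = 20 = U
  N(13) - U(20) = (13-20) mod 26 = 19 = T
  Q(16) - M(12) = (16-12) mod 26 = 4 = E
Plaintext: ROUTE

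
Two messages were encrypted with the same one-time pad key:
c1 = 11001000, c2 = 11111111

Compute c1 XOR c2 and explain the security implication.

Step 1: c1 XOR c2 = (m1 XOR k) XOR (m2 XOR k).
Step 2: By XOR associativity/commutativity: = m1 XOR m2 XOR k XOR k = m1 XOR m2.
Step 3: 11001000 XOR 11111111 = 00110111 = 55.
Step 4: The key cancels out! An attacker learns m1 XOR m2 = 55, revealing the relationship between plaintexts.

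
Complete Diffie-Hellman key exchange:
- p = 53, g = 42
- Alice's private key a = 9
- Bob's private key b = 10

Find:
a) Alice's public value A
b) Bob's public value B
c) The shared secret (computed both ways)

Step 1: A = g^a mod p = 42^9 mod 53 = 49.
Step 2: B = g^b mod p = 42^10 mod 53 = 44.
Step 3: Alice computes s = B^a mod p = 44^9 mod 53 = 24.
Step 4: Bob computes s = A^b mod p = 49^10 mod 53 = 24.
Both sides agree: shared secret = 24.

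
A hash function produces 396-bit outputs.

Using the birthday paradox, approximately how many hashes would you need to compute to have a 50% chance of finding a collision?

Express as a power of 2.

Step 1: The birthday paradox gives collision probability ~50% after sqrt(2^n) = 2^(n/2) hashes.
Step 2: For 396-bit output: 2^(396/2) = 2^198.
Step 3: Approximately 2^198 hash computations needed.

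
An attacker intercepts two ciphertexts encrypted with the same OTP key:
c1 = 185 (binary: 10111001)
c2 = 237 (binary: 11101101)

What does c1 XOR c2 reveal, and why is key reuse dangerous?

Step 1: c1 XOR c2 = (m1 XOR k) XOR (m2 XOR k).
Step 2: By XOR associativity/commutativity: = m1 XOR m2 XOR k XOR k = m1 XOR m2.
Step 3: 10111001 XOR 11101101 = 01010100 = 84.
Step 4: The key cancels out! An attacker learns m1 XOR m2 = 84, revealing the relationship between plaintexts.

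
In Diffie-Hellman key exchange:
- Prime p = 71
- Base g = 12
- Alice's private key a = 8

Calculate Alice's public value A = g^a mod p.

Step 1: A = g^a mod p = 12^8 mod 71.
  12^1 mod 71 = 12
  12^2 mod 71 = (12 * 12) mod 71 = 2
  12^3 mod 71 = (2 * 12) mod 71 = 24
  12^4 mod 71 = (24 * 12) mod 71 = 4
  12^5 mod 71 = (4 * 12) mod 71 = 48
  12^6 mod 71 = (48 * 12) mod 71 = 8
  12^7 mod 71 = (8 * 12) mod 71 = 25
  12^8 mod 71 = (25 * 12) mod 71 = 16
Result: A = 16.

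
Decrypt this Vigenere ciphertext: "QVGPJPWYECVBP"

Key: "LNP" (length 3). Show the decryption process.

Step 1: Key 'LNP' has length 3. Extended key: LNPLNPLNPLNPL
Step 2: Decrypt each position:
  Q(16) - L(11) = 5 = F
  V(21) - N(13) = 8 = I
  G(6) - P(15) = 17 = R
  P(15) - L(11) = 4 = E
  J(9) - N(13) = 22 = W
  P(15) - P(15) = 0 = A
  W(22) - L(11) = 11 = L
  Y(24) - N(13) = 11 = L
  E(4) - P(15) = 15 = P
  C(2) - L(11) = 17 = R
  V(21) - N(13) = 8 = I
  B(1) - P(15) = 12 = M
  P(15) - L(11) = 4 = E
Plaintext: FIREWALLPRIME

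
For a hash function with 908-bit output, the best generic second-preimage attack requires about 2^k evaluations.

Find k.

Step 1: The hash has a 908-bit output.
Step 2: Second-preimage resistance means: given a specific input x, it should be infeasible to find a different y with h(y) = h(x).
With a 908-bit output, a generic search for a second preimage costs about 2^908 evaluations (each trial matches the fixed target with probability 2^-908).
Step 3: Security level = 908 bits.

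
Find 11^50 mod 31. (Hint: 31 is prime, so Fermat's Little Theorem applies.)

Step 1: Since 31 is prime, by Fermat's Little Theorem: 11^30 = 1 (mod 31).
Step 2: Reduce exponent: 50 mod 30 = 20.
Step 3: So 11^50 = 11^20 (mod 31).
Step 4: 11^20 mod 31 = 25.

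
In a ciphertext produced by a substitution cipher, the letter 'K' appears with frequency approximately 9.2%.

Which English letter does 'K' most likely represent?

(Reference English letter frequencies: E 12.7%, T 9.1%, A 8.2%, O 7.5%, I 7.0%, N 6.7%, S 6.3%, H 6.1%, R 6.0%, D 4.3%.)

Step 1: The observed frequency is 9.2%.
Step 2: Compare with English frequencies:
  E: 12.7% (difference: 3.5%)
  T: 9.1% (difference: 0.1%) <-- closest
  A: 8.2% (difference: 1.0%)
  O: 7.5% (difference: 1.7%)
  I: 7.0% (difference: 2.2%)
  N: 6.7% (difference: 2.5%)
  S: 6.3% (difference: 2.9%)
  H: 6.1% (difference: 3.1%)
  R: 6.0% (difference: 3.2%)
  D: 4.3% (difference: 4.9%)
Step 3: 'K' most likely represents 'T' (frequency 9.1%).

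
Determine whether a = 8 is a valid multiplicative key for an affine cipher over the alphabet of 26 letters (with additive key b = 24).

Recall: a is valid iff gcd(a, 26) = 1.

Step 1: Compute gcd(8, 26).
Step 2: gcd(8, 26) = 2.
Since gcd = 2 != 1, 8 shares a common factor with 26, so it cannot be used.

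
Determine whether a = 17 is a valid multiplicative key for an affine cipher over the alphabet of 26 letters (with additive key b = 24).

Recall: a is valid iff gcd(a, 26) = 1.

Step 1: Compute gcd(17, 26).
Step 2: gcd(17, 26) = 1.
Since gcd = 1, 17 is coprime with 26, so it is a valid key.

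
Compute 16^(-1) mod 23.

Step 1: We need x such that 16 * x = 1 (mod 23).
Step 2: Using the extended Euclidean algorithm or trial:
  16 * 13 = 208 = 9 * 23 + 1.
Step 3: Since 208 mod 23 = 1, the inverse is x = 13.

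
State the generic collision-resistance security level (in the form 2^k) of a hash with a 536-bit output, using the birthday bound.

Step 1: The birthday paradox gives collision probability ~50% after sqrt(2^n) = 2^(n/2) hashes.
Step 2: For 536-bit output: 2^(536/2) = 2^268.
Step 3: Approximately 2^268 hash computations needed.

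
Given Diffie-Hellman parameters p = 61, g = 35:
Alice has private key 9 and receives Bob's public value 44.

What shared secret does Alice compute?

Step 1: s = B^a mod p = 44^9 mod 61.
  44^1 mod 61 = 44
  44^2 mod 61 = (44 * 44) mod 61 = 45
  44^3 mod 61 = (45 * 44) mod 61 = 28
  44^4 mod 61 = (28 * 44) mod 61 = 12
  44^5 mod 61 = (12 * 44) mod 61 = 40
  44^6 mod 61 = (40 * 44) mod 61 = 52
  44^7 mod 61 = (52 * 44) mod 61 = 31
  44^8 mod 61 = (31 * 44) mod 61 = 22
  44^9 mod 61 = (22 * 44) mod 61 = 53
Result: shared secret = 53.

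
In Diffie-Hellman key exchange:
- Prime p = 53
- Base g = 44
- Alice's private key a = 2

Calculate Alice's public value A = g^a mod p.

Step 1: A = g^a mod p = 44^2 mod 53.
  44^1 mod 53 = 44
  44^2 mod 53 = (44 * 44) mod 53 = 28
Result: A = 28.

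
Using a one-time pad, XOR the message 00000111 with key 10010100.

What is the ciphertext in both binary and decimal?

Step 1: Write out the XOR operation bit by bit:
  Message: 00000111
  Key:     10010100
  XOR:     10010011
Step 2: Convert to decimal: 10010011 = 147.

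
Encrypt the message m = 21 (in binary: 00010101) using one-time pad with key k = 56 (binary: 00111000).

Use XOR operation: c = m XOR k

Step 1: Write out the XOR operation bit by bit:
  Message: 00010101
  Key:     00111000
  XOR:     00101101
Step 2: Convert to decimal: 00101101 = 45.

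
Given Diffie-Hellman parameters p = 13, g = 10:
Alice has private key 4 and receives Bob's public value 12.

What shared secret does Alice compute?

Step 1: s = B^a mod p = 12^4 mod 13.
  12^1 mod 13 = 12
  12^2 mod 13 = (12 * 12) mod 13 = 1
  12^3 mod 13 = (1 * 12) mod 13 = 12
  12^4 mod 13 = (12 * 12) mod 13 = 1
Result: shared secret = 1.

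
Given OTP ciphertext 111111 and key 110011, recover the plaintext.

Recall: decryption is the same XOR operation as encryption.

Step 1: XOR ciphertext with key:
  Ciphertext: 111111
  Key:        110011
  XOR:        001100
Step 2: Plaintext = 001100 = 12 in decimal.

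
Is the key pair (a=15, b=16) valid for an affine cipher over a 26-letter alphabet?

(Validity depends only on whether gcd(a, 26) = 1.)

Step 1: Compute gcd(15, 26).
Step 2: gcd(15, 26) = 1.
Since gcd = 1, 15 is coprime with 26, so it is a valid key.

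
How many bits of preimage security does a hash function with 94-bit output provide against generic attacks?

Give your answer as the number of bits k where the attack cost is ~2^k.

Step 1: The hash has a 94-bit output.
Step 2: Preimage resistance means: given a digest h(x), it should be infeasible to find any input that hashes to it.
With a 94-bit output there are 2^94 possible digests, so a generic brute-force preimage search costs about 2^94 evaluations.
Step 3: Security level = 94 bits.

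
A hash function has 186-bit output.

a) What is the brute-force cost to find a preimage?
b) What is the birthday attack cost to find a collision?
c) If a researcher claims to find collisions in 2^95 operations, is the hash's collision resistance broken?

Step 1: Preimage resistance requires brute-force of 2^186 operations.
Step 2: Collision resistance (birthday bound) = 2^(186/2) = 2^93.
Step 3: The claimed attack costs 2^95 operations.
Step 4: Since 2^95 >= 2^93, the claimed attack is no faster than the generic birthday attack, so this does not break collision resistance.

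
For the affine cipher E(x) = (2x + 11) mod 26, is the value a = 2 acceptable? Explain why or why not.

Step 1: Compute gcd(2, 26).
Step 2: gcd(2, 26) = 2.
Since gcd = 2 != 1, 2 shares a common factor with 26, so it cannot be used.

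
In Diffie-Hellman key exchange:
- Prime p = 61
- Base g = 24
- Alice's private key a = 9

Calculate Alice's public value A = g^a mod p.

Step 1: A = g^a mod p = 24^9 mod 61.
  24^1 mod 61 = 24
  24^2 mod 61 = (24 * 24) mod 61 = 27
  24^3 mod 61 = (27 * 24) mod 61 = 38
  24^4 mod 61 = (38 * 24) mod 61 = 58
  24^5 mod 61 = (58 * 24) mod 61 = 50
  24^6 mod 61 = (50 * 24) mod 61 = 41
  24^7 mod 61 = (41 * 24) mod 61 = 8
  24^8 mod 61 = (8 * 24) mod 61 = 9
  24^9 mod 61 = (9 * 24) mod 61 = 33
Result: A = 33.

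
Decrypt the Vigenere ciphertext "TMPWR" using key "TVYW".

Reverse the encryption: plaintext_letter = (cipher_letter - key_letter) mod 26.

Step 1: Extend key: TVYWT
Step 2: Decrypt each letter (c - k) mod 26:
  T(19) - T(19) = (19-19) mod 26 = 0 = A
  M(12) - V(21) = (12-21) mod 26 = 17 = R
  P(15) - Y(24) = (15-24) mod 26 = 17 = R
  W(22) - W(22) = (22-22) mod 26 = 0 = A
  R(17) - T(19) = (17-19) mod 26 = 24 = Y
Plaintext: ARRAY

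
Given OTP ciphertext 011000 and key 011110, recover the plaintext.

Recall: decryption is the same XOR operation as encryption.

Step 1: XOR ciphertext with key:
  Ciphertext: 011000
  Key:        011110
  XOR:        000110
Step 2: Plaintext = 000110 = 6 in decimal.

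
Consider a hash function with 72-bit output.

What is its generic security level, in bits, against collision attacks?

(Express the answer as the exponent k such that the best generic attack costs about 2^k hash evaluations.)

Step 1: The hash has a 72-bit output.
Step 2: Collision resistance means it should be infeasible to find any x != y with h(x) = h(y).
By the birthday bound, a generic collision search succeeds after about sqrt(2^72) = 2^(72/2) = 2^36 evaluations.
Step 3: Security level = 36 bits.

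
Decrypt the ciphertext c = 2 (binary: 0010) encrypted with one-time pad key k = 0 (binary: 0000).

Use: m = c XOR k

Step 1: XOR ciphertext with key:
  Ciphertext: 0010
  Key:        0000
  XOR:        0010
Step 2: Plaintext = 0010 = 2 in decimal.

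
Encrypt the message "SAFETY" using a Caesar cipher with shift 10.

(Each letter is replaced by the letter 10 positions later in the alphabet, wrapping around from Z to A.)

Step 1: For each letter, shift forward by 10 positions (mod 26).
  S (position 18) -> position (18+10) mod 26 = 2 -> C
  A (position 0) -> position (0+10) mod 26 = 10 -> K
  F (position 5) -> position (5+10) mod 26 = 15 -> P
  E (position 4) -> position (4+10) mod 26 = 14 -> O
  T (position 19) -> position (19+10) mod 26 = 3 -> D
  Y (position 24) -> position (24+10) mod 26 = 8 -> I
Result: CKPODI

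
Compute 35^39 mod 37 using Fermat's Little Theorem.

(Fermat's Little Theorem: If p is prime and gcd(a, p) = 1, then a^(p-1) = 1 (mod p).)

Step 1: Since 37 is prime, by Fermat's Little Theorem: 35^36 = 1 (mod 37).
Step 2: Reduce exponent: 39 mod 36 = 3.
Step 3: So 35^39 = 35^3 (mod 37).
Step 4: 35^3 mod 37 = 29.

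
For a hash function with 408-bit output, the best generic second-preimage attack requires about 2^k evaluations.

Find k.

Step 1: The hash has a 408-bit output.
Step 2: Second-preimage resistance means: given a specific input x, it should be infeasible to find a different y with h(y) = h(x).
With a 408-bit output, a generic search for a second preimage costs about 2^408 evaluations (each trial matches the fixed target with probability 2^-408).
Step 3: Security level = 408 bits.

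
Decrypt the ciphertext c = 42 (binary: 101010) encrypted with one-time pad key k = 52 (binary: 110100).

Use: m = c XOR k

Step 1: XOR ciphertext with key:
  Ciphertext: 101010
  Key:        110100
  XOR:        011110
Step 2: Plaintext = 011110 = 30 in decimal.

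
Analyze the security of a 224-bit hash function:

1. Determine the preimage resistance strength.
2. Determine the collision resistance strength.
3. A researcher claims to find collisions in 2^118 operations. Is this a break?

Step 1: Preimage resistance requires brute-force of 2^224 operations.
Step 2: Collision resistance (birthday bound) = 2^(224/2) = 2^112.
Step 3: The claimed attack costs 2^118 operations.
Step 4: Since 2^118 >= 2^112, the claimed attack is no faster than the generic birthday attack, so this does not break collision resistance.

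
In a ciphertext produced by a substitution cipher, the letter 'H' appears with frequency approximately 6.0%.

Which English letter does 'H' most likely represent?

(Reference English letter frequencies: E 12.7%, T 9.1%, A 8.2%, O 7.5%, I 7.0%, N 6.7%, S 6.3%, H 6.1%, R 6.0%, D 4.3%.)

Step 1: The observed frequency is 6.0%.
Step 2: Compare with English frequencies:
  E: 12.7% (difference: 6.7%)
  T: 9.1% (difference: 3.1%)
  A: 8.2% (difference: 2.2%)
  O: 7.5% (difference: 1.5%)
  I: 7.0% (difference: 1.0%)
  N: 6.7% (difference: 0.7%)
  S: 6.3% (difference: 0.3%)
  H: 6.1% (difference: 0.1%)
  R: 6.0% (difference: 0.0%) <-- closest
  D: 4.3% (difference: 1.7%)
Step 3: 'H' most likely represents 'R' (frequency 6.0%).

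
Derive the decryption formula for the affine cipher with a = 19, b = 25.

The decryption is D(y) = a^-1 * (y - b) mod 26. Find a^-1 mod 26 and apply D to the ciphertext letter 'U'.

Step 1: Find a^-1, the modular inverse of 19 mod 26.
Step 2: We need 19 * a^-1 = 1 (mod 26).
Step 3: 19 * 11 = 209 = 8 * 26 + 1, so a^-1 = 11.
Step 4: D(y) = 11(y - 25) mod 26.
Step 5: Apply to 'U' (y = 20): D(20) = 11 * (20 - 25) mod 26 = 11 * -5 mod 26 = 23 -> 'X'.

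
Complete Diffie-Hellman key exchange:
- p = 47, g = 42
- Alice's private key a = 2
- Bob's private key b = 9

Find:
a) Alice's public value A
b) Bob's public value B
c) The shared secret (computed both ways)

Step 1: A = g^a mod p = 42^2 mod 47 = 25.
Step 2: B = g^b mod p = 42^9 mod 47 = 7.
Step 3: Alice computes s = B^a mod p = 7^2 mod 47 = 2.
Step 4: Bob computes s = A^b mod p = 25^9 mod 47 = 2.
Both sides agree: shared secret = 2.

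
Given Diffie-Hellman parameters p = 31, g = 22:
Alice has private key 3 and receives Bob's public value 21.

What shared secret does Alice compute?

Step 1: s = B^a mod p = 21^3 mod 31.
  21^1 mod 31 = 21
  21^2 mod 31 = (21 * 21) mod 31 = 7
  21^3 mod 31 = (7 * 21) mod 31 = 23
Result: shared secret = 23.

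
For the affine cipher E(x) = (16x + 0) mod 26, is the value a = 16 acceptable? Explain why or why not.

Step 1: Compute gcd(16, 26).
Step 2: gcd(16, 26) = 2.
Since gcd = 2 != 1, 16 shares a common factor with 26, so it cannot be used.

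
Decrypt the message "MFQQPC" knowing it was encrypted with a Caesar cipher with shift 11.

Step 1: Reverse the shift by subtracting 11 from each letter position.
  M (position 12) -> position (12-11) mod 26 = 1 -> B
  F (position 5) -> position (5-11) mod 26 = 20 -> U
  Q (position 16) -> position (16-11) mod 26 = 5 -> F
  Q (position 16) -> position (16-11) mod 26 = 5 -> F
  P (position 15) -> position (15-11) mod 26 = 4 -> E
  C (position 2) -> position (2-11) mod 26 = 17 -> R
Decrypted message: BUFFER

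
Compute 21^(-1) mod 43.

Step 1: We need x such that 21 * x = 1 (mod 43).
Step 2: Using the extended Euclidean algorithm or trial:
  21 * 41 = 861 = 20 * 43 + 1.
Step 3: Since 861 mod 43 = 1, the inverse is x = 41.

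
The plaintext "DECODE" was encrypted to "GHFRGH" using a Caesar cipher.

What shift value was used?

Step 1: Compare first letters: D (position 3) -> G (position 6).
Step 2: Shift = (6 - 3) mod 26 = 3.
The shift value is 3.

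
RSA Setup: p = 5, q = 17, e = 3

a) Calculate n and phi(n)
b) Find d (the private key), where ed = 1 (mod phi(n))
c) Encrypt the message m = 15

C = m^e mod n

Step 1: n = 5 * 17 = 85.
Step 2: phi(n) = (5-1)(17-1) = 4 * 16 = 64.
Step 3: Find d = 3^(-1) mod 64 = 43.
  Verify: 3 * 43 = 129 = 1 (mod 64).
Step 4: C = 15^3 mod 85 = 60.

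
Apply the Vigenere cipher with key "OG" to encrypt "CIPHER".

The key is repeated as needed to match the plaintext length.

Step 1: Repeat key to match plaintext length:
  Plaintext: CIPHER
  Key:       OGOGOG
Step 2: Encrypt each letter:
  C(2) + O(14) = (2+14) mod 26 = 16 = Q
  I(8) + G(6) = (8+6) mod 26 = 14 = O
  P(15) + O(14) = (15+14) mod 26 = 3 = D
  H(7) + G(6) = (7+6) mod 26 = 13 = N
  E(4) + O(14) = (4+14) mod 26 = 18 = S
  R(17) + G(6) = (17+6) mod 26 = 23 = X
Ciphertext: QODNSX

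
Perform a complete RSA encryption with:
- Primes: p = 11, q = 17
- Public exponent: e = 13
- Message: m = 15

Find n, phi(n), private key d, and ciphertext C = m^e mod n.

Step 1: n = 11 * 17 = 187.
Step 2: phi(n) = (11-1)(17-1) = 10 * 16 = 160.
Step 3: Find d = 13^(-1) mod 160 = 37.
  Verify: 13 * 37 = 481 = 1 (mod 160).
Step 4: C = 15^13 mod 187 = 53.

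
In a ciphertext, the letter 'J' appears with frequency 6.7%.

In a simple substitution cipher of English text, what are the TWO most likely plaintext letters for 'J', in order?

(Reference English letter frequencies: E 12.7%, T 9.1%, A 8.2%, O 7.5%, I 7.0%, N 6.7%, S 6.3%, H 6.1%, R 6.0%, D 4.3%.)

Step 1: Observed frequency of 'J' is 6.7%.
Step 2: Compute distances to each reference frequency and sort:
  N (6.7%): difference = 0.0% <-- BEST
  I (7.0%): difference = 0.3% <-- RUNNER-UP
  S (6.3%): difference = 0.4%
  H (6.1%): difference = 0.6%
  R (6.0%): difference = 0.7%
Step 3: Most likely is 'N' (6.7%, diff 0.0%); second most likely is 'I' (7.0%, diff 0.3%).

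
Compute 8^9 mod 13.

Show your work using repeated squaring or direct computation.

Step 1: Compute 8^9 mod 13 step by step, reducing modulo 13 at each step.
  8^1 mod 13 = 8
  8^2 mod 13 = (8 * 8) mod 13 = 12
  8^3 mod 13 = (12 * 8) mod 13 = 5
  8^4 mod 13 = (5 * 8) mod 13 = 1
  8^5 mod 13 = (1 * 8) mod 13 = 8
  8^6 mod 13 = (8 * 8) mod 13 = 12
  8^7 mod 13 = (12 * 8) mod 13 = 5
  8^8 mod 13 = (5 * 8) mod 13 = 1
  8^9 mod 13 = (1 * 8) mod 13 = 8
Step 2: Result = 8.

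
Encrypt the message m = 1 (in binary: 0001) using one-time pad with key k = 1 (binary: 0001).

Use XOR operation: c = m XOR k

Step 1: Write out the XOR operation bit by bit:
  Message: 0001
  Key:     0001
  XOR:     0000
Step 2: Convert to decimal: 0000 = 0.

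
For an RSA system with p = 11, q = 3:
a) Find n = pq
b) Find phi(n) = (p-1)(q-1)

Step 1: n = p * q = 11 * 3 = 33.
Step 2: phi(n) = (p-1)(q-1) = 10 * 2 = 20.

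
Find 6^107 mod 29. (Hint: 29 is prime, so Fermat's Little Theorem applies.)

Step 1: Since 29 is prime, by Fermat's Little Theorem: 6^28 = 1 (mod 29).
Step 2: Reduce exponent: 107 mod 28 = 23.
Step 3: So 6^107 = 6^23 (mod 29).
Step 4: 6^23 mod 29 = 22.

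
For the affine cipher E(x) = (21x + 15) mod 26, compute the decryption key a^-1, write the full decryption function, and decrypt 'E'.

Step 1: Find a^-1, the modular inverse of 21 mod 26.
Step 2: We need 21 * a^-1 = 1 (mod 26).
Step 3: 21 * 5 = 105 = 4 * 26 + 1, so a^-1 = 5.
Step 4: D(y) = 5(y - 15) mod 26.
Step 5: Apply to 'E' (y = 4): D(4) = 5 * (4 - 15) mod 26 = 5 * -11 mod 26 = 23 -> 'X'.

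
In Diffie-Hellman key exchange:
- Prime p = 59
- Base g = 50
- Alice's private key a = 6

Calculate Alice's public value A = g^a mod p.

Step 1: A = g^a mod p = 50^6 mod 59.
  50^1 mod 59 = 50
  50^2 mod 59 = (50 * 50) mod 59 = 22
  50^3 mod 59 = (22 * 50) mod 59 = 38
  50^4 mod 59 = (38 * 50) mod 59 = 12
  50^5 mod 59 = (12 * 50) mod 59 = 10
  50^6 mod 59 = (10 * 50) mod 59 = 28
Result: A = 28.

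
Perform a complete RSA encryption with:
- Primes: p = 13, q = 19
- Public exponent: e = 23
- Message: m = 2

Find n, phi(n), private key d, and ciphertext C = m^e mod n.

Step 1: n = 13 * 19 = 247.
Step 2: phi(n) = (13-1)(19-1) = 12 * 18 = 216.
Step 3: Find d = 23^(-1) mod 216 = 47.
  Verify: 23 * 47 = 1081 = 1 (mod 216).
Step 4: C = 2^23 mod 247 = 241.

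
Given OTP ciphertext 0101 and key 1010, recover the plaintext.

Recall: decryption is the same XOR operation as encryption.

Step 1: XOR ciphertext with key:
  Ciphertext: 0101
  Key:        1010
  XOR:        1111
Step 2: Plaintext = 1111 = 15 in decimal.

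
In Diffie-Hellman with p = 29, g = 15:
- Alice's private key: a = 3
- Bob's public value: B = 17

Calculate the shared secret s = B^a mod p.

Step 1: s = B^a mod p = 17^3 mod 29.
  17^1 mod 29 = 17
  17^2 mod 29 = (17 * 17) mod 29 = 28
  17^3 mod 29 = (28 * 17) mod 29 = 12
Result: shared secret = 12.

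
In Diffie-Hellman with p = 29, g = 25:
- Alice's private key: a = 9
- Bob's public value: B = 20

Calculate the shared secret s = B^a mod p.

Step 1: s = B^a mod p = 20^9 mod 29.
  20^1 mod 29 = 20
  20^2 mod 29 = (20 * 20) mod 29 = 23
  20^3 mod 29 = (23 * 20) mod 29 = 25
  20^4 mod 29 = (25 * 20) mod 29 = 7
  20^5 mod 29 = (7 * 20) mod 29 = 24
  20^6 mod 29 = (24 * 20) mod 29 = 16
  20^7 mod 29 = (16 * 20) mod 29 = 1
  20^8 mod 29 = (1 * 20) mod 29 = 20
  20^9 mod 29 = (20 * 20) mod 29 = 23
Result: shared secret = 23.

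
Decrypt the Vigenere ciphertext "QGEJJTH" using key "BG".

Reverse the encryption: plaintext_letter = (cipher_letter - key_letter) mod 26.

Step 1: Extend key: BGBGBGB
Step 2: Decrypt each letter (c - k) mod 26:
  Q(16) - B(1) = (16-1) mod 26 = 15 = P
  G(6) - G(6) = (6-6) mod 26 = 0 = A
  E(4) - B(1) = (4-1) mod 26 = 3 = D
  J(9) - G(6) = (9-6) mod 26 = 3 = D
  J(9) - B(1) = (9-1) mod 26 = 8 = I
  T(19) - G(6) = (19-6) mod 26 = 13 = N
  H(7) - B(1) = (7-1) mod 26 = 6 = G
Plaintext: PADDING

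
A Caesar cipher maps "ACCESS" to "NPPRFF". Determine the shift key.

Step 1: Compare first letters: A (position 0) -> N (position 13).
Step 2: Shift = (13 - 0) mod 26 = 13.
The shift value is 13.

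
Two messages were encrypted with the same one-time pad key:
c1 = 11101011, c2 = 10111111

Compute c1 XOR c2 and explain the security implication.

Step 1: c1 XOR c2 = (m1 XOR k) XOR (m2 XOR k).
Step 2: By XOR associativity/commutativity: = m1 XOR m2 XOR k XOR k = m1 XOR m2.
Step 3: 11101011 XOR 10111111 = 01010100 = 84.
Step 4: The key cancels out! An attacker learns m1 XOR m2 = 84, revealing the relationship between plaintexts.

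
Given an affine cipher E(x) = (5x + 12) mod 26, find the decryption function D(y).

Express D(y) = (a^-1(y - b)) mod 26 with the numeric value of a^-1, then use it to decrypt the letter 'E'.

Step 1: Find a^-1, the modular inverse of 5 mod 26.
Step 2: We need 5 * a^-1 = 1 (mod 26).
Step 3: 5 * 21 = 105 = 4 * 26 + 1, so a^-1 = 21.
Step 4: D(y) = 21(y - 12) mod 26.
Step 5: Apply to 'E' (y = 4): D(4) = 21 * (4 - 12) mod 26 = 21 * -8 mod 26 = 14 -> 'O'.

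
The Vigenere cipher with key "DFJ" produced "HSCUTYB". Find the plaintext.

Step 1: Extend key: DFJDFJD
Step 2: Decrypt each letter (c - k) mod 26:
  H(7) - D(3) = (7-3) mod 26 = 4 = E
  S(18) - F(5) = (18-5) mod 26 = 13 = N
  C(2) - J(9) = (2-9) mod 26 = 19 = T
  U(20) - D(3) = (20-3) mod 26 = 17 = R
  T(19) - F(5) = (19-5) mod 26 = 14 = O
  Y(24) - J(9) = (24-9) mod 26 = 15 = P
  B(1) - D(3) = (1-3) mod 26 = 24 = Y
Plaintext: ENTROPY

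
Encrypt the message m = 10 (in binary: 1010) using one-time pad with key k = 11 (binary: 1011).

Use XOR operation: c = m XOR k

Step 1: Write out the XOR operation bit by bit:
  Message: 1010
  Key:     1011
  XOR:     0001
Step 2: Convert to decimal: 0001 = 1.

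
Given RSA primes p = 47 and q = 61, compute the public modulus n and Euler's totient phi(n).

Step 1: n = p * q = 47 * 61 = 2867.
Step 2: phi(n) = (p-1)(q-1) = 46 * 60 = 2760.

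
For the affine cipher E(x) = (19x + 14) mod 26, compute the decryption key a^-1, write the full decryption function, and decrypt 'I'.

Step 1: Find a^-1, the modular inverse of 19 mod 26.
Step 2: We need 19 * a^-1 = 1 (mod 26).
Step 3: 19 * 11 = 209 = 8 * 26 + 1, so a^-1 = 11.
Step 4: D(y) = 11(y - 14) mod 26.
Step 5: Apply to 'I' (y = 8): D(8) = 11 * (8 - 14) mod 26 = 11 * -6 mod 26 = 12 -> 'M'.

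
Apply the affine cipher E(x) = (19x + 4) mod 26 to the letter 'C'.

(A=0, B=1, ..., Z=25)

Step 1: Convert 'C' to number: x = 2.
Step 2: E(2) = (19 * 2 + 4) mod 26 = 42 mod 26 = 16.
Step 3: Convert 16 back to letter: Q.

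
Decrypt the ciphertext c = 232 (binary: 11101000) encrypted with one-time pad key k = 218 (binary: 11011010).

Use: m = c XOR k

Step 1: XOR ciphertext with key:
  Ciphertext: 11101000
  Key:        11011010
  XOR:        00110010
Step 2: Plaintext = 00110010 = 50 in decimal.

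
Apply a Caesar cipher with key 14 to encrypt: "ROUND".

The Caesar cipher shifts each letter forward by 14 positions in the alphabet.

Step 1: For each letter, shift forward by 14 positions (mod 26).
  R (position 17) -> position (17+14) mod 26 = 5 -> F
  O (position 14) -> position (14+14) mod 26 = 2 -> C
  U (position 20) -> position (20+14) mod 26 = 8 -> I
  N (position 13) -> position (13+14) mod 26 = 1 -> B
  D (position 3) -> position (3+14) mod 26 = 17 -> R
Result: FCIBR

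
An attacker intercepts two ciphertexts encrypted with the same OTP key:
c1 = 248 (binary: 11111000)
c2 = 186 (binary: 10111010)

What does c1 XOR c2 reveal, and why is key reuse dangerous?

Step 1: c1 XOR c2 = (m1 XOR k) XOR (m2 XOR k).
Step 2: By XOR associativity/commutativity: = m1 XOR m2 XOR k XOR k = m1 XOR m2.
Step 3: 11111000 XOR 10111010 = 01000010 = 66.
Step 4: The key cancels out! An attacker learns m1 XOR m2 = 66, revealing the relationship between plaintexts.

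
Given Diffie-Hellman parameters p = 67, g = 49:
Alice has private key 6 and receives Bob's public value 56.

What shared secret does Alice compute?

Step 1: s = B^a mod p = 56^6 mod 67.
  56^1 mod 67 = 56
  56^2 mod 67 = (56 * 56) mod 67 = 54
  56^3 mod 67 = (54 * 56) mod 67 = 9
  56^4 mod 67 = (9 * 56) mod 67 = 35
  56^5 mod 67 = (35 * 56) mod 67 = 17
  56^6 mod 67 = (17 * 56) mod 67 = 14
Result: shared secret = 14.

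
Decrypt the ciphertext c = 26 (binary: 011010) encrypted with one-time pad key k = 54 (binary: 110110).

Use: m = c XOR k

Step 1: XOR ciphertext with key:
  Ciphertext: 011010
  Key:        110110
  XOR:        101100
Step 2: Plaintext = 101100 = 44 in decimal.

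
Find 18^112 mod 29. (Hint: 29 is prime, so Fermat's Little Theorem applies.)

Step 1: Since 29 is prime, by Fermat's Little Theorem: 18^28 = 1 (mod 29).
Step 2: Reduce exponent: 112 mod 28 = 0.
Step 3: So 18^112 = 18^0 (mod 29).
Step 4: 18^0 mod 29 = 1.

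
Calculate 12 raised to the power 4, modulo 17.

Step 1: Compute 12^4 mod 17 step by step, reducing modulo 17 at each step.
  12^1 mod 17 = 12
  12^2 mod 17 = (12 * 12) mod 17 = 8
  12^3 mod 17 = (8 * 12) mod 17 = 11
  12^4 mod 17 = (11 * 12) mod 17 = 13
Step 2: Result = 13.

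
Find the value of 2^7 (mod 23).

Step 1: Compute 2^7 mod 23 step by step, reducing modulo 23 at each step.
  2^1 mod 23 = 2
  2^2 mod 23 = (2 * 2) mod 23 = 4
  2^3 mod 23 = (4 * 2) mod 23 = 8
  2^4 mod 23 = (8 * 2) mod 23 = 16
  2^5 mod 23 = (16 * 2) mod 23 = 9
  2^6 mod 23 = (9 * 2) mod 23 = 18
  2^7 mod 23 = (18 * 2) mod 23 = 13
Step 2: Result = 13.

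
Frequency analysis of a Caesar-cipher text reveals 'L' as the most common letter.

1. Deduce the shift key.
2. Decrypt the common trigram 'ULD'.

Step 1: In English, 'E' is the most frequent letter (12.7%).
Step 2: The most frequent ciphertext letter is 'L' (position 11).
Step 3: Shift = (11 - 4) mod 26 = 7.
Step 4: Decrypt 'ULD' by shifting back 7:
  U -> N
  L -> E
  D -> W
Step 5: 'ULD' decrypts to 'NEW'.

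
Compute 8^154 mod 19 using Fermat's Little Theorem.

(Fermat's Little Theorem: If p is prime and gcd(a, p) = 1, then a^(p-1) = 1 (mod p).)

Step 1: Since 19 is prime, by Fermat's Little Theorem: 8^18 = 1 (mod 19).
Step 2: Reduce exponent: 154 mod 18 = 10.
Step 3: So 8^154 = 8^10 (mod 19).
Step 4: 8^10 mod 19 = 11.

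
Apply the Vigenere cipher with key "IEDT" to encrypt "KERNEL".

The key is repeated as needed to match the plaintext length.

Step 1: Repeat key to match plaintext length:
  Plaintext: KERNEL
  Key:       IEDTIE
Step 2: Encrypt each letter:
  K(10) + I(8) = (10+8) mod 26 = 18 = S
  E(4) + E(4) = (4+4) mod 26 = 8 = I
  R(17) + D(3) = (17+3) mod 26 = 20 = U
  N(13) + T(19) = (13+19) mod 26 = 6 = G
  E(4) + I(8) = (4+8) mod 26 = 12 = M
  L(11) + E(4) = (11+4) mod 26 = 15 = P
Ciphertext: SIUGMP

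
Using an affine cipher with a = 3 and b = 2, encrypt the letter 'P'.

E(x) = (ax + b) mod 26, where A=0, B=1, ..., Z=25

Step 1: Convert 'P' to number: x = 15.
Step 2: E(15) = (3 * 15 + 2) mod 26 = 47 mod 26 = 21.
Step 3: Convert 21 back to letter: V.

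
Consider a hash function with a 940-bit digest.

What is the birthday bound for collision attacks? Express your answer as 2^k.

Step 1: The birthday paradox gives collision probability ~50% after sqrt(2^n) = 2^(n/2) hashes.
Step 2: For 940-bit output: 2^(940/2) = 2^470.
Step 3: Approximately 2^470 hash computations needed.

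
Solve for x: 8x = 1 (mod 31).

Step 1: We need x such that 8 * x = 1 (mod 31).
Step 2: Using the extended Euclidean algorithm or trial:
  8 * 4 = 32 = 1 * 31 + 1.
Step 3: Since 32 mod 31 = 1, the inverse is x = 4.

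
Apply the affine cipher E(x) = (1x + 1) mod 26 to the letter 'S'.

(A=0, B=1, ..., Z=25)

Step 1: Convert 'S' to number: x = 18.
Step 2: E(18) = (1 * 18 + 1) mod 26 = 19 mod 26 = 19.
Step 3: Convert 19 back to letter: T.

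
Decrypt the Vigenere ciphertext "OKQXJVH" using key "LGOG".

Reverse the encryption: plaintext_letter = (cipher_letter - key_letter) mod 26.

Step 1: Extend key: LGOGLGO
Step 2: Decrypt each letter (c - k) mod 26:
  O(14) - L(11) = (14-11) mod 26 = 3 = D
  K(10) - G(6) = (10-6) mod 26 = 4 = E
  Q(16) - O(14) = (16-14) mod 26 = 2 = C
  X(23) - G(6) = (23-6) mod 26 = 17 = R
  J(9) - L(11) = (9-11) mod 26 = 24 = Y
  V(21) - G(6) = (21-6) mod 26 = 15 = P
  H(7) - O(14) = (7-14) mod 26 = 19 = T
Plaintext: DECRYPT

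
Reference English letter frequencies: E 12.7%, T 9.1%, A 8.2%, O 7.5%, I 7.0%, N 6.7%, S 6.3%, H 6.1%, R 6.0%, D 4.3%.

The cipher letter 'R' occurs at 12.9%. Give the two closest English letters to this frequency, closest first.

Step 1: Observed frequency of 'R' is 12.9%.
Step 2: Compute distances to each reference frequency and sort:
  E (12.7%): difference = 0.2% <-- BEST
  T (9.1%): difference = 3.8% <-- RUNNER-UP
  A (8.2%): difference = 4.7%
  O (7.5%): difference = 5.4%
  I (7.0%): difference = 5.9%
Step 3: Most likely is 'E' (12.7%, diff 0.2%); second most likely is 'T' (9.1%, diff 3.8%).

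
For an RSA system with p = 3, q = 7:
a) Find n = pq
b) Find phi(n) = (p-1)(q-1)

Step 1: n = p * q = 3 * 7 = 21.
Step 2: phi(n) = (p-1)(q-1) = 2 * 6 = 12.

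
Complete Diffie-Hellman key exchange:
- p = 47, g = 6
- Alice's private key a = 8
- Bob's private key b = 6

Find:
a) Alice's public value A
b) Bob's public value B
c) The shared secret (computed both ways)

Step 1: A = g^a mod p = 6^8 mod 47 = 24.
Step 2: B = g^b mod p = 6^6 mod 47 = 32.
Step 3: Alice computes s = B^a mod p = 32^8 mod 47 = 36.
Step 4: Bob computes s = A^b mod p = 24^6 mod 47 = 36.
Both sides agree: shared secret = 36.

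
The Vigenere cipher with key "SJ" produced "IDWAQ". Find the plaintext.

Step 1: Extend key: SJSJS
Step 2: Decrypt each letter (c - k) mod 26:
  I(8) - S(18) = (8-18) mod 26 = 16 = Q
  D(3) - J(9) = (3-9) mod 26 = 20 = U
  W(22) - S(18) = (22-18) mod 26 = 4 = E
  A(0) - J(9) = (0-9) mod 26 = 17 = R
  Q(16) - S(18) = (16-18) mod 26 = 24 = Y
Plaintext: QUERY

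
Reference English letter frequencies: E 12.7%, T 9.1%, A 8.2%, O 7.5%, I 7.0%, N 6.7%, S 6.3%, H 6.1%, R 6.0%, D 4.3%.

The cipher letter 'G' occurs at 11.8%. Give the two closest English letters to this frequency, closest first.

Step 1: Observed frequency of 'G' is 11.8%.
Step 2: Compute distances to each reference frequency and sort:
  E (12.7%): difference = 0.9% <-- BEST
  T (9.1%): difference = 2.7% <-- RUNNER-UP
  A (8.2%): difference = 3.6%
  O (7.5%): difference = 4.3%
  I (7.0%): difference = 4.8%
Step 3: Most likely is 'E' (12.7%, diff 0.9%); second most likely is 'T' (9.1%, diff 2.7%).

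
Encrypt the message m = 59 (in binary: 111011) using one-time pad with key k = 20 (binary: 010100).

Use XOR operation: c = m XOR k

Step 1: Write out the XOR operation bit by bit:
  Message: 111011
  Key:     010100
  XOR:     101111
Step 2: Convert to decimal: 101111 = 47.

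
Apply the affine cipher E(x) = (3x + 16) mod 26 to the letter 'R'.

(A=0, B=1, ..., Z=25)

Step 1: Convert 'R' to number: x = 17.
Step 2: E(17) = (3 * 17 + 16) mod 26 = 67 mod 26 = 15.
Step 3: Convert 15 back to letter: P.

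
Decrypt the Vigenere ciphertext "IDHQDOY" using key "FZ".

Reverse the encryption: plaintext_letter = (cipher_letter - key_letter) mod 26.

Step 1: Extend key: FZFZFZF
Step 2: Decrypt each letter (c - k) mod 26:
  I(8) - F(5) = (8-5) mod 26 = 3 = D
  D(3) - Z(25) = (3-25) mod 26 = 4 = E
  H(7) - F(5) = (7-5) mod 26 = 2 = C
  Q(16) - Z(25) = (16-25) mod 26 = 17 = R
  D(3) - F(5) = (3-5) mod 26 = 24 = Y
  O(14) - Z(25) = (14-25) mod 26 = 15 = P
  Y(24) - F(5) = (24-5) mod 26 = 19 = T
Plaintext: DECRYPT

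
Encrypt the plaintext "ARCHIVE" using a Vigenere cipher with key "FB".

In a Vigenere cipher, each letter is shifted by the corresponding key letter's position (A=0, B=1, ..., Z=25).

Step 1: Repeat key to match plaintext length:
  Plaintext: ARCHIVE
  Key:       FBFBFBF
Step 2: Encrypt each letter:
  A(0) + F(5) = (0+5) mod 26 = 5 = F
  R(17) + B(1) = (17+1) mod 26 = 18 = S
  C(2) + F(5) = (2+5) mod 26 = 7 = H
  H(7) + B(1) = (7+1) mod 26 = 8 = I
  I(8) + F(5) = (8+5) mod 26 = 13 = N
  V(21) + B(1) = (21+1) mod 26 = 22 = W
  E(4) + F(5) = (4+5) mod 26 = 9 = J
Ciphertext: FSHINWJ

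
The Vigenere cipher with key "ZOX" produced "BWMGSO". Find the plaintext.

Step 1: Extend key: ZOXZOX
Step 2: Decrypt each letter (c - k) mod 26:
  B(1) - Z(25) = (1-25) mod 26 = 2 = C
  W(22) - O(14) = (22-14) mod 26 = 8 = I
  M(12) - X(23) = (12-23) mod 26 = 15 = P
  G(6) - Z(25) = (6-25) mod 26 = 7 = H
  S(18) - O(14) = (18-14) mod 26 = 4 = E
  O(14) - X(23) = (14-23) mod 26 = 17 = R
Plaintext: CIPHER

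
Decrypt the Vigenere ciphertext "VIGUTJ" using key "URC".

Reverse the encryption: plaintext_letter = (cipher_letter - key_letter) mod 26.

Step 1: Extend key: URCURC
Step 2: Decrypt each letter (c - k) mod 26:
  V(21) - U(20) = (21-20) mod 26 = 1 = B
  I(8) - R(17) = (8-17) mod 26 = 17 = R
  G(6) - C(2) = (6-2) mod 26 = 4 = E
  U(20) - U(20) = (20-20) mod 26 = 0 = A
  T(19) - R(17) = (19-17) mod 26 = 2 = C
  J(9) - C(2) = (9-2) mod 26 = 7 = H
Plaintext: BREACH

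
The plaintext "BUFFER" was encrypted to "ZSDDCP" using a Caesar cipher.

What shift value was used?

Step 1: Compare first letters: B (position 1) -> Z (position 25).
Step 2: Shift = (25 - 1) mod 26 = 24.
The shift value is 24.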